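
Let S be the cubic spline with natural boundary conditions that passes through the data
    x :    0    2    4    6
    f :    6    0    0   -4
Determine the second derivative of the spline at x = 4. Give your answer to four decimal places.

Put M_i = S'' at the i-th knot. Here h = (2, 2, 2) and Δ = (-3, 0, -2), so the interior equations h_(i-1)·M_(i-1) + 2(h_(i-1)+h_i)·M_i + h_i·M_(i+1) = 6(Δ_i − Δ_(i-1)) read
  2·M_0 + 8·M_1 + 2·M_2 = 6(Δ_1 - Δ_0) = 18
  2·M_1 + 8·M_2 + 2·M_3 = 6(Δ_2 - Δ_1) = -12
Natural end conditions: M_0 = M_3 = 0.
Solving the tridiagonal system: M_0 = 0, M_1 = 14/5, M_2 = -11/5, M_3 = 0.

-2.2000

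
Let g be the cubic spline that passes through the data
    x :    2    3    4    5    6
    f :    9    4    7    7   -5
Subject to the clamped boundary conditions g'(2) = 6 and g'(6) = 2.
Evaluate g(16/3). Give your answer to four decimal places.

2.1058

With M_i denoting the second derivative at x_i, h_i = 1, 1, 1, 1, and Δ_i = (y_(i+1) − y_i)/h_i = -5, 3, 0, -12:
  1·M_0 + 4·M_1 + 1·M_2 = 6(Δ_1 - Δ_0) = 48
  1·M_1 + 4·M_2 + 1·M_3 = 6(Δ_2 - Δ_1) = -18
  1·M_2 + 4·M_3 + 1·M_4 = 6(Δ_3 - Δ_2) = -72
Clamped end conditions give two more equations: 2h_0·M_0 + h_0·M_1 = 6(Δ_0 - g'(2)) = -66 and h_3·M_3 + 2h_3·M_4 = 6(g'(6) - Δ_3) = 84.
Forward elimination and back-substitution give M_0 = -629/14, M_1 = 167/7, M_2 = -5/2, M_3 = -223/7, M_4 = 811/14.
On [5, 6], g(x) = 7 - 309/28·(x - 5) - 223/14·(x - 5)² + 419/28·(x - 5)³.
With (x - 5) = 1/3: g(16/3) = 398/189.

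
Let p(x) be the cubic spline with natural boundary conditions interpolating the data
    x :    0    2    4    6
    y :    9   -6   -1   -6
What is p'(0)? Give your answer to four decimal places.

Let M_i = p''(x_i). Step sizes h_i = 2, 2, 2; slopes of the chords Δ_i = (y_(i+1) - y_i)/h_i = -15/2, 5/2, -5/2.
  2·M_0 + 8·M_1 + 2·M_2 = 6(Δ_1 - Δ_0) = 60
  2·M_1 + 8·M_2 + 2·M_3 = 6(Δ_2 - Δ_1) = -30
Natural end conditions: M_0 = M_3 = 0.
Forward elimination and back-substitution give M_0 = 0, M_1 = 9, M_2 = -6, M_3 = 0.
On [0, 2], p'(x) = b_0 + 2c_0·x + 3d_0·x² with b_0 = Δ_0 - h_0(2M_0 + M_1)/6 = -21/2, c_0 = M_0/2 = 0, d_0 = (M_1 - M_0)/(6h_0) = 3/4. So p'(0) = -21/2.

-10.5000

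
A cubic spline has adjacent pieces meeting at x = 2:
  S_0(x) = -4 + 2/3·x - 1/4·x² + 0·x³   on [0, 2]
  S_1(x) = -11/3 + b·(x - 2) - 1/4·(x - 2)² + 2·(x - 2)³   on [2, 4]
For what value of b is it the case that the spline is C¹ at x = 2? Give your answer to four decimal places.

S_0'(x) = 2/3 - 1/2·x + 0·x², so S_0'(2) = -1/3. On the right, S_1'(2) = b, so b = -1/3.

-0.3333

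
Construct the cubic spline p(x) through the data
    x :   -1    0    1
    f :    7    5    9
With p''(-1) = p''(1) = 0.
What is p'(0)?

Put M_i = p'' at the i-th knot. Here h = (1, 1) and Δ = (-2, 4), so the interior equations h_(i-1)·M_(i-1) + 2(h_(i-1)+h_i)·M_i + h_i·M_(i+1) = 6(Δ_i − Δ_(i-1)) read
  1·M_0 + 4·M_1 + 1·M_2 = 6(Δ_1 - Δ_0) = 36
Natural end conditions: M_0 = M_2 = 0.
Solving: M_0 = 0, M_1 = 9, M_2 = 0.
On [0, 1], p'(x) = b_1 + 2c_1·x + 3d_1·x² with b_1 = Δ_1 - h_1(2M_1 + M_2)/6 = 1, c_1 = M_1/2 = 9/2, d_1 = (M_2 - M_1)/(6h_1) = -3/2. So p'(0) = 1.

1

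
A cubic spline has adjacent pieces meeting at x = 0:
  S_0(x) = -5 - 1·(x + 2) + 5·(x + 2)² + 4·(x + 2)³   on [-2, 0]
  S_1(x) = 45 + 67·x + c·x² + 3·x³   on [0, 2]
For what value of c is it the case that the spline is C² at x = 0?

29

S_0''(x) = 10 + 24·(x + 2), so S_0''(0) = 58. On the right, S_1''(0) = 2c, so c = 29.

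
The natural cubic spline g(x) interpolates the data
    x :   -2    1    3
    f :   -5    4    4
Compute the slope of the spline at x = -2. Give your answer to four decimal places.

3.9000

Write m_i for g''(x_i). With h_i = 3, 2 and divided differences Δ_i = 3, 0, the continuity of g' gives the tridiagonal system
  3·m_0 + 10·m_1 + 2·m_2 = 6(Δ_1 - Δ_0) = -18
Natural end conditions: m_0 = m_2 = 0.
Solving: m_0 = 0, m_1 = -9/5, m_2 = 0.
On [-2, 1], g'(x) = b_0 + 2c_0·(x + 2) + 3d_0·(x + 2)² with b_0 = Δ_0 - h_0(2m_0 + m_1)/6 = 39/10, c_0 = m_0/2 = 0, d_0 = (m_1 - m_0)/(6h_0) = -1/10. So g'(-2) = 39/10.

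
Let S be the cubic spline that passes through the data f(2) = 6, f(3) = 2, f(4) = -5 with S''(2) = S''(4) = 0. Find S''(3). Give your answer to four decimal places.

Put σ_i = S'' at the i-th knot. Here h = (1, 1) and Δ = (-4, -7), so the interior equations h_(i-1)·σ_(i-1) + 2(h_(i-1)+h_i)·σ_i + h_i·σ_(i+1) = 6(Δ_i − Δ_(i-1)) read
  1·σ_0 + 4·σ_1 + 1·σ_2 = 6(Δ_1 - Δ_0) = -18
Natural end conditions: σ_0 = σ_2 = 0.
Forward elimination and back-substitution give σ_0 = 0, σ_1 = -9/2, σ_2 = 0.

-4.5000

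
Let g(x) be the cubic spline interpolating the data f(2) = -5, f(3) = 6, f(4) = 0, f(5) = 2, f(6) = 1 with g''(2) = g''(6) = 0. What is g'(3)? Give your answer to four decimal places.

0.6429

Let σ_i = g''(x_i). Step sizes h_i = 1, 1, 1, 1; slopes of the chords Δ_i = (y_(i+1) - y_i)/h_i = 11, -6, 2, -1.
  1·σ_0 + 4·σ_1 + 1·σ_2 = 6(Δ_1 - Δ_0) = -102
  1·σ_1 + 4·σ_2 + 1·σ_3 = 6(Δ_2 - Δ_1) = 48
  1·σ_2 + 4·σ_3 + 1·σ_4 = 6(Δ_3 - Δ_2) = -18
Natural end conditions: σ_0 = σ_4 = 0.
Hence σ_0 = 0, σ_1 = -435/14, σ_2 = 156/7, σ_3 = -141/14, σ_4 = 0.
On [3, 4], g'(x) = b_1 + 2c_1·(x - 3) + 3d_1·(x - 3)² with b_1 = Δ_1 - h_1(2σ_1 + σ_2)/6 = 9/14, c_1 = σ_1/2 = -435/28, d_1 = (σ_2 - σ_1)/(6h_1) = 249/28. So g'(3) = 9/14.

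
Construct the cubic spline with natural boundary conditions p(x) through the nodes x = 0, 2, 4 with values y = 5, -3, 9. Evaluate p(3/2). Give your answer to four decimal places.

With m_i denoting the second derivative at x_i, h_i = 2, 2, and Δ_i = (y_(i+1) − y_i)/h_i = -4, 6:
  2·m_0 + 8·m_1 + 2·m_2 = 6(Δ_1 - Δ_0) = 60
Natural end conditions: m_0 = m_2 = 0.
Solving: m_0 = 0, m_1 = 15/2, m_2 = 0.
On [0, 2], p(x) = 5 - 13/2·x + 0·x² + 5/8·x³.
With x = 3/2: p(3/2) = -169/64.

-2.6406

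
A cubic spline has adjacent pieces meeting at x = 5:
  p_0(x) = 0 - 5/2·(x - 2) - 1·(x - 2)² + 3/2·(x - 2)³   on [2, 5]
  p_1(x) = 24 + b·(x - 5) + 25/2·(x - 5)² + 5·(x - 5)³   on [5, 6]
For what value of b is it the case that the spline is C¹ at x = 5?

p_0'(x) = -5/2 - 2·(x - 2) + 9/2·(x - 2)², so p_0'(5) = 32. On the right, p_1'(5) = b, so b = 32.

32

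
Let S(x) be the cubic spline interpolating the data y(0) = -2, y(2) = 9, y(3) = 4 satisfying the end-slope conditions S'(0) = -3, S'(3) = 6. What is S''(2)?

-27

Write σ_i for S''(x_i). With h_i = 2, 1 and divided differences Δ_i = 11/2, -5, the continuity of S' gives the tridiagonal system
  2·σ_0 + 6·σ_1 + 1·σ_2 = 6(Δ_1 - Δ_0) = -63
Clamped end conditions give two more equations: 2h_0·σ_0 + h_0·σ_1 = 6(Δ_0 - S'(0)) = 51 and h_1·σ_1 + 2h_1·σ_2 = 6(S'(3) - Δ_1) = 66.
Forward elimination and back-substitution give σ_0 = 105/4, σ_1 = -27, σ_2 = 93/2.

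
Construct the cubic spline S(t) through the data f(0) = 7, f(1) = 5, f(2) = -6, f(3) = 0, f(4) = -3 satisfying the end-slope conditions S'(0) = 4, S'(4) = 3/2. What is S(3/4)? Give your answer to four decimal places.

6.9502

Put σ_i = S'' at the i-th knot. Here h = (1, 1, 1, 1) and Δ = (-2, -11, 6, -3), so the interior equations h_(i-1)·σ_(i-1) + 2(h_(i-1)+h_i)·σ_i + h_i·σ_(i+1) = 6(Δ_i − Δ_(i-1)) read
  1·σ_0 + 4·σ_1 + 1·σ_2 = 6(Δ_1 - Δ_0) = -54
  1·σ_1 + 4·σ_2 + 1·σ_3 = 6(Δ_2 - Δ_1) = 102
  1·σ_2 + 4·σ_3 + 1·σ_4 = 6(Δ_3 - Δ_2) = -54
Clamped end conditions give two more equations: 2h_0·σ_0 + h_0·σ_1 = 6(Δ_0 - S'(0)) = -36 and h_3·σ_3 + 2h_3·σ_4 = 6(S'(4) - Δ_3) = 27.
Solving the tridiagonal system: σ_0 = -59/8, σ_1 = -85/4, σ_2 = 307/8, σ_3 = -121/4, σ_4 = 229/8.
On [0, 1], S(t) = 7 + 4·t - 59/16·t² - 37/16·t³.
With t = 3/4: S(3/4) = 7117/1024.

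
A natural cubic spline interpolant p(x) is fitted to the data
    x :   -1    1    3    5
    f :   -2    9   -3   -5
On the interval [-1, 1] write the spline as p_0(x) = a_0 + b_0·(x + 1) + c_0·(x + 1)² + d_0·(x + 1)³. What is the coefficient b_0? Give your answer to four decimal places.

Write m_i for p''(x_i). With h_i = 2, 2, 2 and divided differences Δ_i = 11/2, -6, -1, the continuity of p' gives the tridiagonal system
  2·m_0 + 8·m_1 + 2·m_2 = 6(Δ_1 - Δ_0) = -69
  2·m_1 + 8·m_2 + 2·m_3 = 6(Δ_2 - Δ_1) = 30
Natural end conditions: m_0 = m_3 = 0.
Forward elimination and back-substitution give m_0 = 0, m_1 = -51/5, m_2 = 63/10, m_3 = 0.
On [-1, 1], with p_0(x) = a_0 + b_0·(x + 1) + c_0·(x + 1)² + d_0·(x + 1)³: c_0 = m_0/2 = 0, d_0 = (m_1 - m_0)/(6h_0) = -17/20, b_0 = Δ_0 - h_0(2m_0 + m_1)/6 = 89/10.

8.9000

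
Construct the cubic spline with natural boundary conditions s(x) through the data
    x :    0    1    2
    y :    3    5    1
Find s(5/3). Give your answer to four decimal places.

2.7778

With m_i denoting the second derivative at x_i, h_i = 1, 1, and Δ_i = (y_(i+1) − y_i)/h_i = 2, -4:
  1·m_0 + 4·m_1 + 1·m_2 = 6(Δ_1 - Δ_0) = -36
Natural end conditions: m_0 = m_2 = 0.
Forward elimination and back-substitution give m_0 = 0, m_1 = -9, m_2 = 0.
On [1, 2], s(x) = 5 - 1·(x - 1) - 9/2·(x - 1)² + 3/2·(x - 1)³.
With (x - 1) = 2/3: s(5/3) = 25/9.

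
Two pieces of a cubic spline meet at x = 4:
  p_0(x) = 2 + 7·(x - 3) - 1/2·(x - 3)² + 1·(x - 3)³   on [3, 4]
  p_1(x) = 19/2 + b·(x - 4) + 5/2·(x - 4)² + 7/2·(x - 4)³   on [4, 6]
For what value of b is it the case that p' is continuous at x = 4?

p_0'(x) = 7 - 1·(x - 3) + 3·(x - 3)², so p_0'(4) = 9. On the right, p_1'(4) = b, so b = 9.

9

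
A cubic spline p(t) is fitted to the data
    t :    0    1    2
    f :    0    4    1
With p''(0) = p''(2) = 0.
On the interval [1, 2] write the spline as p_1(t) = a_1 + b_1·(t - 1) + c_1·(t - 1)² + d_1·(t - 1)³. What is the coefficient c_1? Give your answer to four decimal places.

Put M_i = p'' at the i-th knot. Here h = (1, 1) and Δ = (4, -3), so the interior equations h_(i-1)·M_(i-1) + 2(h_(i-1)+h_i)·M_i + h_i·M_(i+1) = 6(Δ_i − Δ_(i-1)) read
  1·M_0 + 4·M_1 + 1·M_2 = 6(Δ_1 - Δ_0) = -42
Natural end conditions: M_0 = M_2 = 0.
Solving the tridiagonal system: M_0 = 0, M_1 = -21/2, M_2 = 0.
On [1, 2], with p_1(t) = a_1 + b_1·(t - 1) + c_1·(t - 1)² + d_1·(t - 1)³: c_1 = M_1/2 = -21/4, d_1 = (M_2 - M_1)/(6h_1) = 7/4, b_1 = Δ_1 - h_1(2M_1 + M_2)/6 = 1/2.

-5.2500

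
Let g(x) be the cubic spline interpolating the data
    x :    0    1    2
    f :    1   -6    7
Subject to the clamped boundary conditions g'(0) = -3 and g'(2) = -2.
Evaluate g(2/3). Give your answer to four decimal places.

-5.2593

Write M_i for g''(x_i). With h_i = 1, 1 and divided differences Δ_i = -7, 13, the continuity of g' gives the tridiagonal system
  1·M_0 + 4·M_1 + 1·M_2 = 6(Δ_1 - Δ_0) = 120
Clamped end conditions give two more equations: 2h_0·M_0 + h_0·M_1 = 6(Δ_0 - g'(0)) = -24 and h_1·M_1 + 2h_1·M_2 = 6(g'(2) - Δ_1) = -90.
Solving the tridiagonal system: M_0 = -83/2, M_1 = 59, M_2 = -149/2.
On [0, 1], g(x) = 1 - 3·x - 83/4·x² + 67/4·x³.
With x = 2/3: g(2/3) = -142/27.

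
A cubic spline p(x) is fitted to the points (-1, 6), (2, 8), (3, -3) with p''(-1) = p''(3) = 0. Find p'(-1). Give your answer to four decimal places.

5.0417

With σ_i denoting the second derivative at x_i, h_i = 3, 1, and Δ_i = (y_(i+1) − y_i)/h_i = 2/3, -11:
  3·σ_0 + 8·σ_1 + 1·σ_2 = 6(Δ_1 - Δ_0) = -70
Natural end conditions: σ_0 = σ_2 = 0.
Solving the tridiagonal system: σ_0 = 0, σ_1 = -35/4, σ_2 = 0.
On [-1, 2], p'(x) = b_0 + 2c_0·(x + 1) + 3d_0·(x + 1)² with b_0 = Δ_0 - h_0(2σ_0 + σ_1)/6 = 121/24, c_0 = σ_0/2 = 0, d_0 = (σ_1 - σ_0)/(6h_0) = -35/72. So p'(-1) = 121/24.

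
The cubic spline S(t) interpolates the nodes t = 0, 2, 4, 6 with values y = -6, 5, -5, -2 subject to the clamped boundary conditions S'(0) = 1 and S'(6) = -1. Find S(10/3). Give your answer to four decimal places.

Let m_i = S''(x_i). Step sizes h_i = 2, 2, 2; slopes of the chords Δ_i = (y_(i+1) - y_i)/h_i = 11/2, -5, 3/2.
  2·m_0 + 8·m_1 + 2·m_2 = 6(Δ_1 - Δ_0) = -63
  2·m_1 + 8·m_2 + 2·m_3 = 6(Δ_2 - Δ_1) = 39
Clamped end conditions give two more equations: 2h_0·m_0 + h_0·m_1 = 6(Δ_0 - S'(0)) = 27 and h_2·m_2 + 2h_2·m_3 = 6(S'(6) - Δ_2) = -15.
Solving the tridiagonal system: m_0 = 206/15, m_1 = -419/30, m_2 = 319/30, m_3 = -136/15.
On [2, 4], S(t) = 5 + 23/30·(t - 2) - 419/60·(t - 2)² + 41/20·(t - 2)³.
With (t - 2) = 4/3: S(10/3) = -23/15.

-1.5333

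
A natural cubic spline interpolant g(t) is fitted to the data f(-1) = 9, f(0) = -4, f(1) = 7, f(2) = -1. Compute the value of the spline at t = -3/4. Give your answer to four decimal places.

3.9531

With M_i denoting the second derivative at x_i, h_i = 1, 1, 1, and Δ_i = (y_(i+1) − y_i)/h_i = -13, 11, -8:
  1·M_0 + 4·M_1 + 1·M_2 = 6(Δ_1 - Δ_0) = 144
  1·M_1 + 4·M_2 + 1·M_3 = 6(Δ_2 - Δ_1) = -114
Natural end conditions: M_0 = M_3 = 0.
Solving: M_0 = 0, M_1 = 46, M_2 = -40, M_3 = 0.
On [-1, 0], g(t) = 9 - 62/3·(t + 1) + 0·(t + 1)² + 23/3·(t + 1)³.
With (t + 1) = 1/4: g(-3/4) = 253/64.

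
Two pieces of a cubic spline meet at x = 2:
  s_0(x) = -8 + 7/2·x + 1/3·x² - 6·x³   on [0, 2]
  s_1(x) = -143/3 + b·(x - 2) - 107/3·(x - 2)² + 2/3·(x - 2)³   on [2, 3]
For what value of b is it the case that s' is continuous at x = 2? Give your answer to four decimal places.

s_0'(x) = 7/2 + 2/3·x - 18·x², so s_0'(2) = -403/6. On the right, s_1'(2) = b, so b = -403/6.

-67.1667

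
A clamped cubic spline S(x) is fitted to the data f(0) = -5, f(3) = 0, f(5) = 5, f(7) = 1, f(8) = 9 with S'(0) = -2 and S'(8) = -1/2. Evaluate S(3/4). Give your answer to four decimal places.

-5.6870

Put σ_i = S'' at the i-th knot. Here h = (3, 2, 2, 1) and Δ = (5/3, 5/2, -2, 8), so the interior equations h_(i-1)·σ_(i-1) + 2(h_(i-1)+h_i)·σ_i + h_i·σ_(i+1) = 6(Δ_i − Δ_(i-1)) read
  3·σ_0 + 10·σ_1 + 2·σ_2 = 6(Δ_1 - Δ_0) = 5
  2·σ_1 + 8·σ_2 + 2·σ_3 = 6(Δ_2 - Δ_1) = -27
  2·σ_2 + 6·σ_3 + 1·σ_4 = 6(Δ_3 - Δ_2) = 60
Clamped end conditions give two more equations: 2h_0·σ_0 + h_0·σ_1 = 6(Δ_0 - S'(0)) = 22 and h_3·σ_3 + 2h_3·σ_4 = 6(S'(8) - Δ_3) = -51.
Solving: σ_0 = 1933/636, σ_1 = 133/106, σ_2 = -3533/424, σ_3 = 1969/106, σ_4 = -7375/212.
On [0, 3], S(x) = -5 - 2·x + 1933/1272·x² - 1135/11448·x³.
With x = 3/4: S(3/4) = -154323/27136.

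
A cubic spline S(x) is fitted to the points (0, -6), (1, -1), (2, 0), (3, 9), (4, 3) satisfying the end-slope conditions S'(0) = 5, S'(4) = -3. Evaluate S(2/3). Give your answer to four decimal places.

-2.1561

Let m_i = S''(x_i). Step sizes h_i = 1, 1, 1, 1; slopes of the chords Δ_i = (y_(i+1) - y_i)/h_i = 5, 1, 9, -6.
  1·m_0 + 4·m_1 + 1·m_2 = 6(Δ_1 - Δ_0) = -24
  1·m_1 + 4·m_2 + 1·m_3 = 6(Δ_2 - Δ_1) = 48
  1·m_2 + 4·m_3 + 1·m_4 = 6(Δ_3 - Δ_2) = -90
Clamped end conditions give two more equations: 2h_0·m_0 + h_0·m_1 = 6(Δ_0 - S'(0)) = 0 and h_3·m_3 + 2h_3·m_4 = 6(S'(4) - Δ_3) = 18.
Hence m_0 = 193/28, m_1 = -193/14, m_2 = 97/4, m_3 = -493/14, m_4 = 745/28.
On [0, 1], S(x) = -6 + 5·x + 193/56·x² - 193/56·x³.
With x = 2/3: S(2/3) = -815/378.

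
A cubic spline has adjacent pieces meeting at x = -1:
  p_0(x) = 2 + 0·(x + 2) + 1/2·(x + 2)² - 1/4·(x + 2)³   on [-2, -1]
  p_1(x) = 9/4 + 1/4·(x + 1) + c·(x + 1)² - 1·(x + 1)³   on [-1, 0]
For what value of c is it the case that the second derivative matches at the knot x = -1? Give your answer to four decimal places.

-0.2500

p_0''(x) = 1 - 3/2·(x + 2), so p_0''(-1) = -1/2. On the right, p_1''(-1) = 2c, so c = -1/4.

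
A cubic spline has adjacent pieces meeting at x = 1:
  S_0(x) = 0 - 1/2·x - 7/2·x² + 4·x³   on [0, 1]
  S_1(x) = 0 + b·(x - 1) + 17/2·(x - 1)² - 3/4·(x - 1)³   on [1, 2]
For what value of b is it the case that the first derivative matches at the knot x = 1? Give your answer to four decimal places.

S_0'(x) = -1/2 - 7·x + 12·x², so S_0'(1) = 9/2. On the right, S_1'(1) = b, so b = 9/2.

4.5000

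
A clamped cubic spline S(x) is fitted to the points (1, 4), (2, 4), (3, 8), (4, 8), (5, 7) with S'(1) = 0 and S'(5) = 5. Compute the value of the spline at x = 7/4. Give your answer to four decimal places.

With σ_i denoting the second derivative at x_i, h_i = 1, 1, 1, 1, and Δ_i = (y_(i+1) − y_i)/h_i = 0, 4, 0, -1:
  1·σ_0 + 4·σ_1 + 1·σ_2 = 6(Δ_1 - Δ_0) = 24
  1·σ_1 + 4·σ_2 + 1·σ_3 = 6(Δ_2 - Δ_1) = -24
  1·σ_2 + 4·σ_3 + 1·σ_4 = 6(Δ_3 - Δ_2) = -6
Clamped end conditions give two more equations: 2h_0·σ_0 + h_0·σ_1 = 6(Δ_0 - S'(1)) = 0 and h_3·σ_3 + 2h_3·σ_4 = 6(S'(5) - Δ_3) = 36.
Solving: σ_0 = -31/7, σ_1 = 62/7, σ_2 = -7, σ_3 = -34/7, σ_4 = 143/7.
On [1, 2], S(x) = 4 + 0·(x - 1) - 31/14·(x - 1)² + 31/14·(x - 1)³.
With (x - 1) = 3/4: S(7/4) = 3305/896.

3.6886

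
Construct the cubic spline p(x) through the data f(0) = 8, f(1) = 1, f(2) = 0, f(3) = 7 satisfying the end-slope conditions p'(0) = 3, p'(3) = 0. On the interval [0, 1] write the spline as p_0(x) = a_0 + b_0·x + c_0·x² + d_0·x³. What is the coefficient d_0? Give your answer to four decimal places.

8.6000

Let σ_i = p''(x_i). Step sizes h_i = 1, 1, 1; slopes of the chords Δ_i = (y_(i+1) - y_i)/h_i = -7, -1, 7.
  1·σ_0 + 4·σ_1 + 1·σ_2 = 6(Δ_1 - Δ_0) = 36
  1·σ_1 + 4·σ_2 + 1·σ_3 = 6(Δ_2 - Δ_1) = 48
Clamped end conditions give two more equations: 2h_0·σ_0 + h_0·σ_1 = 6(Δ_0 - p'(0)) = -60 and h_2·σ_2 + 2h_2·σ_3 = 6(p'(3) - Δ_2) = -42.
Solving the tridiagonal system: σ_0 = -186/5, σ_1 = 72/5, σ_2 = 78/5, σ_3 = -144/5.
On [0, 1], with p_0(x) = a_0 + b_0·x + c_0·x² + d_0·x³: c_0 = σ_0/2 = -93/5, d_0 = (σ_1 - σ_0)/(6h_0) = 43/5, b_0 = Δ_0 - h_0(2σ_0 + σ_1)/6 = 3.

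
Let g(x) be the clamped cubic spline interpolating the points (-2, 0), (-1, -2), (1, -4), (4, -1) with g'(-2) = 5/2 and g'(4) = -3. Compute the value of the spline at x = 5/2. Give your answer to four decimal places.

With m_i denoting the second derivative at x_i, h_i = 1, 2, 3, and Δ_i = (y_(i+1) − y_i)/h_i = -2, -1, 1:
  1·m_0 + 6·m_1 + 2·m_2 = 6(Δ_1 - Δ_0) = 6
  2·m_1 + 10·m_2 + 3·m_3 = 6(Δ_2 - Δ_1) = 12
Clamped end conditions give two more equations: 2h_0·m_0 + h_0·m_1 = 6(Δ_0 - g'(-2)) = -27 and h_2·m_2 + 2h_2·m_3 = 6(g'(4) - Δ_2) = -24.
Solving the tridiagonal system: m_0 = -848/57, m_1 = 157/57, m_2 = 124/57, m_3 = -290/57.
On [1, 4], g(x) = -4 + 26/19·(x - 1) + 62/57·(x - 1)² - 23/57·(x - 1)³.
With (x - 1) = 3/2: g(5/2) = -131/152.

-0.8618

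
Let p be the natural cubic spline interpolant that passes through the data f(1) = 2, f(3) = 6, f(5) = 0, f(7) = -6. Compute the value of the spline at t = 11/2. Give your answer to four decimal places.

Let m_i = p''(x_i). Step sizes h_i = 2, 2, 2; slopes of the chords Δ_i = (y_(i+1) - y_i)/h_i = 2, -3, -3.
  2·m_0 + 8·m_1 + 2·m_2 = 6(Δ_1 - Δ_0) = -30
  2·m_1 + 8·m_2 + 2·m_3 = 6(Δ_2 - Δ_1) = 0
Natural end conditions: m_0 = m_3 = 0.
Forward elimination and back-substitution give m_0 = 0, m_1 = -4, m_2 = 1, m_3 = 0.
On [5, 7], p(t) = 0 - 11/3·(t - 5) + 1/2·(t - 5)² - 1/12·(t - 5)³.
With (t - 5) = 1/2: p(11/2) = -55/32.

-1.7188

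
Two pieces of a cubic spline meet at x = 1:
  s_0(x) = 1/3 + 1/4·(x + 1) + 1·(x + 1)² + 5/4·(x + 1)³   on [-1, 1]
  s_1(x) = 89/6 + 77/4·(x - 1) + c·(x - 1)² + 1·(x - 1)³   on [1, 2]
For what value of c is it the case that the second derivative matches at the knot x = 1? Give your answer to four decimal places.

s_0''(x) = 2 + 15/2·(x + 1), so s_0''(1) = 17. On the right, s_1''(1) = 2c, so c = 17/2.

8.5000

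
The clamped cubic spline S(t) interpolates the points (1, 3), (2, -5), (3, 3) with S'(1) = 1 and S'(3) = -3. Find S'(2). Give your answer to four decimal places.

0.5000

Write σ_i for S''(x_i). With h_i = 1, 1 and divided differences Δ_i = -8, 8, the continuity of S' gives the tridiagonal system
  1·σ_0 + 4·σ_1 + 1·σ_2 = 6(Δ_1 - Δ_0) = 96
Clamped end conditions give two more equations: 2h_0·σ_0 + h_0·σ_1 = 6(Δ_0 - S'(1)) = -54 and h_1·σ_1 + 2h_1·σ_2 = 6(S'(3) - Δ_1) = -66.
Solving the tridiagonal system: σ_0 = -53, σ_1 = 52, σ_2 = -59.
On [2, 3], S'(t) = b_1 + 2c_1·(t - 2) + 3d_1·(t - 2)² with b_1 = Δ_1 - h_1(2σ_1 + σ_2)/6 = 1/2, c_1 = σ_1/2 = 26, d_1 = (σ_2 - σ_1)/(6h_1) = -37/2. So S'(2) = 1/2.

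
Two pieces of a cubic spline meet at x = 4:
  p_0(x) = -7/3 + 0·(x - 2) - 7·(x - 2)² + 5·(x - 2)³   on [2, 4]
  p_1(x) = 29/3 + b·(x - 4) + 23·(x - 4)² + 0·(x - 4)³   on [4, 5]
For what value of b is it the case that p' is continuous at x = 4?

p_0'(x) = 0 - 14·(x - 2) + 15·(x - 2)², so p_0'(4) = 32. On the right, p_1'(4) = b, so b = 32.

32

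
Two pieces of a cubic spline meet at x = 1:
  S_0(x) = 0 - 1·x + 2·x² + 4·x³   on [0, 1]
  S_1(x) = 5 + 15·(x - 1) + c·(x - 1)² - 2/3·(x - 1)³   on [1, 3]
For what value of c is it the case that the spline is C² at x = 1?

14

S_0''(x) = 4 + 24·x, so S_0''(1) = 28. On the right, S_1''(1) = 2c, so c = 14.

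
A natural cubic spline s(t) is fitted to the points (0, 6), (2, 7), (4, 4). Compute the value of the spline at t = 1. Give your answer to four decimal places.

Let M_i = s''(x_i). Step sizes h_i = 2, 2; slopes of the chords Δ_i = (y_(i+1) - y_i)/h_i = 1/2, -3/2.
  2·M_0 + 8·M_1 + 2·M_2 = 6(Δ_1 - Δ_0) = -12
Natural end conditions: M_0 = M_2 = 0.
Hence M_0 = 0, M_1 = -3/2, M_2 = 0.
On [0, 2], s(t) = 6 + 1·t + 0·t² - 1/8·t³.
With t = 1: s(1) = 55/8.

6.8750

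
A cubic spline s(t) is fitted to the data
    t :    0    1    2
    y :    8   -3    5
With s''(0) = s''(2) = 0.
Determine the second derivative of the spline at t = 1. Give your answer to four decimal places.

Put M_i = s'' at the i-th knot. Here h = (1, 1) and Δ = (-11, 8), so the interior equations h_(i-1)·M_(i-1) + 2(h_(i-1)+h_i)·M_i + h_i·M_(i+1) = 6(Δ_i − Δ_(i-1)) read
  1·M_0 + 4·M_1 + 1·M_2 = 6(Δ_1 - Δ_0) = 114
Natural end conditions: M_0 = M_2 = 0.
Solving the tridiagonal system: M_0 = 0, M_1 = 57/2, M_2 = 0.

28.5000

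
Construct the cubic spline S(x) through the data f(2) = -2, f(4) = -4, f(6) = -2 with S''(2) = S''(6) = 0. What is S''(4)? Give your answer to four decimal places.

1.5000

With M_i denoting the second derivative at x_i, h_i = 2, 2, and Δ_i = (y_(i+1) − y_i)/h_i = -1, 1:
  2·M_0 + 8·M_1 + 2·M_2 = 6(Δ_1 - Δ_0) = 12
Natural end conditions: M_0 = M_2 = 0.
Solving: M_0 = 0, M_1 = 3/2, M_2 = 0.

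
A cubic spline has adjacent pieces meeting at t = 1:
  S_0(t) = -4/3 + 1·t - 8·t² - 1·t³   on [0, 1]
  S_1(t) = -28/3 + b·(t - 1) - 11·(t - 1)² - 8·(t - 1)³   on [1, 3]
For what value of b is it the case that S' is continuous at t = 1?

S_0'(t) = 1 - 16·t - 3·t², so S_0'(1) = -18. On the right, S_1'(1) = b, so b = -18.

-18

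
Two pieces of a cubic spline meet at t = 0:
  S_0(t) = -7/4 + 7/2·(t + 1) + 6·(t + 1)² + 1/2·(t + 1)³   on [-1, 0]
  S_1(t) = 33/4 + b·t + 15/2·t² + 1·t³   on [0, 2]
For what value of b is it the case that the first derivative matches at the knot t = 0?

17

S_0'(t) = 7/2 + 12·(t + 1) + 3/2·(t + 1)², so S_0'(0) = 17. On the right, S_1'(0) = b, so b = 17.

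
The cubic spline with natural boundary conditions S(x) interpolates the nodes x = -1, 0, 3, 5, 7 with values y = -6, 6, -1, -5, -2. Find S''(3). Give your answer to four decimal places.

3.4627

Put σ_i = S'' at the i-th knot. Here h = (1, 3, 2, 2) and Δ = (12, -7/3, -2, 3/2), so the interior equations h_(i-1)·σ_(i-1) + 2(h_(i-1)+h_i)·σ_i + h_i·σ_(i+1) = 6(Δ_i − Δ_(i-1)) read
  1·σ_0 + 8·σ_1 + 3·σ_2 = 6(Δ_1 - Δ_0) = -86
  3·σ_1 + 10·σ_2 + 2·σ_3 = 6(Δ_2 - Δ_1) = 2
  2·σ_2 + 8·σ_3 + 2·σ_4 = 6(Δ_3 - Δ_2) = 21
Natural end conditions: σ_0 = σ_4 = 0.
Hence σ_0 = 0, σ_1 = -3229/268, σ_2 = 232/67, σ_3 = 943/536, σ_4 = 0.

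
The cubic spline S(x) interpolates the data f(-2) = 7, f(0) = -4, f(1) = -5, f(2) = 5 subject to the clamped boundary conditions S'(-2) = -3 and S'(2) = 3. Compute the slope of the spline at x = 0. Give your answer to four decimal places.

Write σ_i for S''(x_i). With h_i = 2, 1, 1 and divided differences Δ_i = -11/2, -1, 10, the continuity of S' gives the tridiagonal system
  2·σ_0 + 6·σ_1 + 1·σ_2 = 6(Δ_1 - Δ_0) = 27
  1·σ_1 + 4·σ_2 + 1·σ_3 = 6(Δ_2 - Δ_1) = 66
Clamped end conditions give two more equations: 2h_0·σ_0 + h_0·σ_1 = 6(Δ_0 - S'(-2)) = -15 and h_2·σ_2 + 2h_2·σ_3 = 6(S'(2) - Δ_2) = -42.
Hence σ_0 = -105/22, σ_1 = 45/22, σ_2 = 267/11, σ_3 = -729/22.
On [0, 1], S'(x) = b_1 + 2c_1·x + 3d_1·x² with b_1 = Δ_1 - h_1(2σ_1 + σ_2)/6 = -63/11, c_1 = σ_1/2 = 45/44, d_1 = (σ_2 - σ_1)/(6h_1) = 163/44. So S'(0) = -63/11.

-5.7273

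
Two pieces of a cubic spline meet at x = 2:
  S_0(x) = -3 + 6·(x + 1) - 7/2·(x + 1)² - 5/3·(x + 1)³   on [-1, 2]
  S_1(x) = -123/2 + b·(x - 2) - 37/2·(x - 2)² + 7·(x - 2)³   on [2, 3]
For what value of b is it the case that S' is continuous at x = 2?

-60

S_0'(x) = 6 - 7·(x + 1) - 5·(x + 1)², so S_0'(2) = -60. On the right, S_1'(2) = b, so b = -60.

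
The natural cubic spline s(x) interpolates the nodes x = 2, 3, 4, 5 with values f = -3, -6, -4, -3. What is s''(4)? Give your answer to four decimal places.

With M_i denoting the second derivative at x_i, h_i = 1, 1, 1, and Δ_i = (y_(i+1) − y_i)/h_i = -3, 2, 1:
  1·M_0 + 4·M_1 + 1·M_2 = 6(Δ_1 - Δ_0) = 30
  1·M_1 + 4·M_2 + 1·M_3 = 6(Δ_2 - Δ_1) = -6
Natural end conditions: M_0 = M_3 = 0.
Forward elimination and back-substitution give M_0 = 0, M_1 = 42/5, M_2 = -18/5, M_3 = 0.

-3.6000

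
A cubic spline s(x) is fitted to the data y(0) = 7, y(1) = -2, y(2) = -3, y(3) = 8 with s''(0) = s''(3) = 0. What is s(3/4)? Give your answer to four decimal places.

-0.1875

Put M_i = s'' at the i-th knot. Here h = (1, 1, 1) and Δ = (-9, -1, 11), so the interior equations h_(i-1)·M_(i-1) + 2(h_(i-1)+h_i)·M_i + h_i·M_(i+1) = 6(Δ_i − Δ_(i-1)) read
  1·M_0 + 4·M_1 + 1·M_2 = 6(Δ_1 - Δ_0) = 48
  1·M_1 + 4·M_2 + 1·M_3 = 6(Δ_2 - Δ_1) = 72
Natural end conditions: M_0 = M_3 = 0.
Solving: M_0 = 0, M_1 = 8, M_2 = 16, M_3 = 0.
On [0, 1], s(x) = 7 - 31/3·x + 0·x² + 4/3·x³.
With x = 3/4: s(3/4) = -3/16.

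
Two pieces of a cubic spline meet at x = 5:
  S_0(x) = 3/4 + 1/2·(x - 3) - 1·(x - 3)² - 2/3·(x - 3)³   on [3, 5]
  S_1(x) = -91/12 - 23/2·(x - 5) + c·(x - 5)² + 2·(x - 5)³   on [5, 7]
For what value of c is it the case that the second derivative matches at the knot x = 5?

S_0''(x) = -2 - 4·(x - 3), so S_0''(5) = -10. On the right, S_1''(5) = 2c, so c = -5.

-5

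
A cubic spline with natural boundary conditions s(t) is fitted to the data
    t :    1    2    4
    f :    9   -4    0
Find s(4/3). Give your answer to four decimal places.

Write M_i for s''(x_i). With h_i = 1, 2 and divided differences Δ_i = -13, 2, the continuity of s' gives the tridiagonal system
  1·M_0 + 6·M_1 + 2·M_2 = 6(Δ_1 - Δ_0) = 90
Natural end conditions: M_0 = M_2 = 0.
Forward elimination and back-substitution give M_0 = 0, M_1 = 15, M_2 = 0.
On [1, 2], s(t) = 9 - 31/2·(t - 1) + 0·(t - 1)² + 5/2·(t - 1)³.
With (t - 1) = 1/3: s(4/3) = 106/27.

3.9259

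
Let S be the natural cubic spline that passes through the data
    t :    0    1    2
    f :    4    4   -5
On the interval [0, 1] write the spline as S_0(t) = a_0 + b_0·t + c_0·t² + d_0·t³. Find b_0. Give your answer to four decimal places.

Write M_i for S''(x_i). With h_i = 1, 1 and divided differences Δ_i = 0, -9, the continuity of S' gives the tridiagonal system
  1·M_0 + 4·M_1 + 1·M_2 = 6(Δ_1 - Δ_0) = -54
Natural end conditions: M_0 = M_2 = 0.
Solving: M_0 = 0, M_1 = -27/2, M_2 = 0.
On [0, 1], with S_0(t) = a_0 + b_0·t + c_0·t² + d_0·t³: c_0 = M_0/2 = 0, d_0 = (M_1 - M_0)/(6h_0) = -9/4, b_0 = Δ_0 - h_0(2M_0 + M_1)/6 = 9/4.

2.2500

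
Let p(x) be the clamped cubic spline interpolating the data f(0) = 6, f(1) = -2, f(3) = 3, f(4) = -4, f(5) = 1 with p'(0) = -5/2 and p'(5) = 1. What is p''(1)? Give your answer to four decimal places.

Write M_i for p''(x_i). With h_i = 1, 2, 1, 1 and divided differences Δ_i = -8, 5/2, -7, 5, the continuity of p' gives the tridiagonal system
  1·M_0 + 6·M_1 + 2·M_2 = 6(Δ_1 - Δ_0) = 63
  2·M_1 + 6·M_2 + 1·M_3 = 6(Δ_2 - Δ_1) = -57
  1·M_2 + 4·M_3 + 1·M_4 = 6(Δ_3 - Δ_2) = 72
Clamped end conditions give two more equations: 2h_0·M_0 + h_0·M_1 = 6(Δ_0 - p'(0)) = -33 and h_3·M_3 + 2h_3·M_4 = 6(p'(5) - Δ_3) = -24.
Solving: M_0 = -1775/64, M_1 = 719/32, M_2 = -2821/128, M_3 = 1939/64, M_4 = -3475/128.

22.4688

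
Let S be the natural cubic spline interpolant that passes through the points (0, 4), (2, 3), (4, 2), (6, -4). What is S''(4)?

With M_i denoting the second derivative at x_i, h_i = 2, 2, 2, and Δ_i = (y_(i+1) − y_i)/h_i = -1/2, -1/2, -3:
  2·M_0 + 8·M_1 + 2·M_2 = 6(Δ_1 - Δ_0) = 0
  2·M_1 + 8·M_2 + 2·M_3 = 6(Δ_2 - Δ_1) = -15
Natural end conditions: M_0 = M_3 = 0.
Forward elimination and back-substitution give M_0 = 0, M_1 = 1/2, M_2 = -2, M_3 = 0.

-2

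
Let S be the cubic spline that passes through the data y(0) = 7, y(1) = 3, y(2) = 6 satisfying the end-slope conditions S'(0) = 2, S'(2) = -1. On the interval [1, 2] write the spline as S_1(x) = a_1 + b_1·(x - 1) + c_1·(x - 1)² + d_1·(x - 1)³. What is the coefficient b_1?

-1

With M_i denoting the second derivative at x_i, h_i = 1, 1, and Δ_i = (y_(i+1) − y_i)/h_i = -4, 3:
  1·M_0 + 4·M_1 + 1·M_2 = 6(Δ_1 - Δ_0) = 42
Clamped end conditions give two more equations: 2h_0·M_0 + h_0·M_1 = 6(Δ_0 - S'(0)) = -36 and h_1·M_1 + 2h_1·M_2 = 6(S'(2) - Δ_1) = -24.
Solving: M_0 = -30, M_1 = 24, M_2 = -24.
On [1, 2], with S_1(x) = a_1 + b_1·(x - 1) + c_1·(x - 1)² + d_1·(x - 1)³: c_1 = M_1/2 = 12, d_1 = (M_2 - M_1)/(6h_1) = -8, b_1 = Δ_1 - h_1(2M_1 + M_2)/6 = -1.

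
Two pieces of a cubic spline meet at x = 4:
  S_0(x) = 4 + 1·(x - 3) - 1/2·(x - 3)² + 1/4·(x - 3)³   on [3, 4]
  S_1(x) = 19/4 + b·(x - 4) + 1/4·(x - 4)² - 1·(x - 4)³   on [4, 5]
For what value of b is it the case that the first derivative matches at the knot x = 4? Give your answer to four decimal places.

S_0'(x) = 1 - 1·(x - 3) + 3/4·(x - 3)², so S_0'(4) = 3/4. On the right, S_1'(4) = b, so b = 3/4.

0.7500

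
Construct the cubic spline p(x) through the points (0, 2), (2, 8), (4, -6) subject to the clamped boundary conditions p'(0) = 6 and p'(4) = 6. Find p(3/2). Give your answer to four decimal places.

Let m_i = p''(x_i). Step sizes h_i = 2, 2; slopes of the chords Δ_i = (y_(i+1) - y_i)/h_i = 3, -7.
  2·m_0 + 8·m_1 + 2·m_2 = 6(Δ_1 - Δ_0) = -60
Clamped end conditions give two more equations: 2h_0·m_0 + h_0·m_1 = 6(Δ_0 - p'(0)) = -18 and h_1·m_1 + 2h_1·m_2 = 6(p'(4) - Δ_1) = 78.
Hence m_0 = 3, m_1 = -15, m_2 = 27.
On [0, 2], p(x) = 2 + 6·x + 3/2·x² - 3/2·x³.
With x = 3/2: p(3/2) = 149/16.

9.3125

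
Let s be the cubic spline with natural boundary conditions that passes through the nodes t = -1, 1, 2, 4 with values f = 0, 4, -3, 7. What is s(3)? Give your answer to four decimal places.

Write M_i for s''(x_i). With h_i = 2, 1, 2 and divided differences Δ_i = 2, -7, 5, the continuity of s' gives the tridiagonal system
  2·M_0 + 6·M_1 + 1·M_2 = 6(Δ_1 - Δ_0) = -54
  1·M_1 + 6·M_2 + 2·M_3 = 6(Δ_2 - Δ_1) = 72
Natural end conditions: M_0 = M_3 = 0.
Solving the tridiagonal system: M_0 = 0, M_1 = -396/35, M_2 = 486/35, M_3 = 0.
On [2, 4], s(t) = -3 - 149/35·(t - 2) + 243/35·(t - 2)² - 81/70·(t - 2)³.
With (t - 2) = 1: s(3) = -103/70.

-1.4714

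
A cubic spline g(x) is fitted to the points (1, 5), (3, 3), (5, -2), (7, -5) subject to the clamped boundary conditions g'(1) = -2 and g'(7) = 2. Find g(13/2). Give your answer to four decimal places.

Let m_i = g''(x_i). Step sizes h_i = 2, 2, 2; slopes of the chords Δ_i = (y_(i+1) - y_i)/h_i = -1, -5/2, -3/2.
  2·m_0 + 8·m_1 + 2·m_2 = 6(Δ_1 - Δ_0) = -9
  2·m_1 + 8·m_2 + 2·m_3 = 6(Δ_2 - Δ_1) = 6
Clamped end conditions give two more equations: 2h_0·m_0 + h_0·m_1 = 6(Δ_0 - g'(1)) = 6 and h_2·m_2 + 2h_2·m_3 = 6(g'(7) - Δ_2) = 21.
Hence m_0 = 7/3, m_1 = -5/3, m_2 = -1/6, m_3 = 16/3.
On [5, 7], g(x) = -2 - 19/6·(x - 5) - 1/12·(x - 5)² + 11/24·(x - 5)³.
With (x - 5) = 3/2: g(13/2) = -345/64.

-5.3906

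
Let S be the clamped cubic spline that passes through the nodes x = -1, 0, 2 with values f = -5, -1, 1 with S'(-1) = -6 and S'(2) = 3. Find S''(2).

9

With M_i denoting the second derivative at x_i, h_i = 1, 2, and Δ_i = (y_(i+1) − y_i)/h_i = 4, 1:
  1·M_0 + 6·M_1 + 2·M_2 = 6(Δ_1 - Δ_0) = -18
Clamped end conditions give two more equations: 2h_0·M_0 + h_0·M_1 = 6(Δ_0 - S'(-1)) = 60 and h_1·M_1 + 2h_1·M_2 = 6(S'(2) - Δ_1) = 12.
Solving: M_0 = 36, M_1 = -12, M_2 = 9.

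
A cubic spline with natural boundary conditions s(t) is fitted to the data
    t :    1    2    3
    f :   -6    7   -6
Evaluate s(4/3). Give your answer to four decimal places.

0.2593

With σ_i denoting the second derivative at x_i, h_i = 1, 1, and Δ_i = (y_(i+1) − y_i)/h_i = 13, -13:
  1·σ_0 + 4·σ_1 + 1·σ_2 = 6(Δ_1 - Δ_0) = -156
Natural end conditions: σ_0 = σ_2 = 0.
Solving the tridiagonal system: σ_0 = 0, σ_1 = -39, σ_2 = 0.
On [1, 2], s(t) = -6 + 39/2·(t - 1) + 0·(t - 1)² - 13/2·(t - 1)³.
With (t - 1) = 1/3: s(4/3) = 7/27.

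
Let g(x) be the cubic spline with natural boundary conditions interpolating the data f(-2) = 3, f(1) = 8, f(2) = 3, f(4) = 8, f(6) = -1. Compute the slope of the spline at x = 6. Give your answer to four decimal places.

Write σ_i for g''(x_i). With h_i = 3, 1, 2, 2 and divided differences Δ_i = 5/3, -5, 5/2, -9/2, the continuity of g' gives the tridiagonal system
  3·σ_0 + 8·σ_1 + 1·σ_2 = 6(Δ_1 - Δ_0) = -40
  1·σ_1 + 6·σ_2 + 2·σ_3 = 6(Δ_2 - Δ_1) = 45
  2·σ_2 + 8·σ_3 + 2·σ_4 = 6(Δ_3 - Δ_2) = -42
Natural end conditions: σ_0 = σ_4 = 0.
Solving the tridiagonal system: σ_0 = 0, σ_1 = -551/86, σ_2 = 484/43, σ_3 = -1387/172, σ_4 = 0.
On [4, 6], g'(x) = b_3 + 2c_3·(x - 4) + 3d_3·(x - 4)² with b_3 = Δ_3 - h_3(2σ_3 + σ_4)/6 = 113/129, c_3 = σ_3/2 = -1387/344, d_3 = (σ_4 - σ_3)/(6h_3) = 1387/2064. So g'(6) = -3709/516.

-7.1880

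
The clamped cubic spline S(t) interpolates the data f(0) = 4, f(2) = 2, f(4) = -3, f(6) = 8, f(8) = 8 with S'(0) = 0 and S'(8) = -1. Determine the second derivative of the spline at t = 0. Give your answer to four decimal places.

Write σ_i for S''(x_i). With h_i = 2, 2, 2, 2 and divided differences Δ_i = -1, -5/2, 11/2, 0, the continuity of S' gives the tridiagonal system
  2·σ_0 + 8·σ_1 + 2·σ_2 = 6(Δ_1 - Δ_0) = -9
  2·σ_1 + 8·σ_2 + 2·σ_3 = 6(Δ_2 - Δ_1) = 48
  2·σ_2 + 8·σ_3 + 2·σ_4 = 6(Δ_3 - Δ_2) = -33
Clamped end conditions give two more equations: 2h_0·σ_0 + h_0·σ_1 = 6(Δ_0 - S'(0)) = -6 and h_3·σ_3 + 2h_3·σ_4 = 6(S'(8) - Δ_3) = -6.
Hence σ_0 = 1/7, σ_1 = -23/7, σ_2 = 17/2, σ_3 = -47/7, σ_4 = 13/7.

0.1429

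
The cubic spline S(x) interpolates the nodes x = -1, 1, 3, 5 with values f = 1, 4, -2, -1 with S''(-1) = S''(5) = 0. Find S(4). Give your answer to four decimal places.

-2.4250

Let M_i = S''(x_i). Step sizes h_i = 2, 2, 2; slopes of the chords Δ_i = (y_(i+1) - y_i)/h_i = 3/2, -3, 1/2.
  2·M_0 + 8·M_1 + 2·M_2 = 6(Δ_1 - Δ_0) = -27
  2·M_1 + 8·M_2 + 2·M_3 = 6(Δ_2 - Δ_1) = 21
Natural end conditions: M_0 = M_3 = 0.
Forward elimination and back-substitution give M_0 = 0, M_1 = -43/10, M_2 = 37/10, M_3 = 0.
On [3, 5], S(x) = -2 - 59/30·(x - 3) + 37/20·(x - 3)² - 37/120·(x - 3)³.
With (x - 3) = 1: S(4) = -97/40.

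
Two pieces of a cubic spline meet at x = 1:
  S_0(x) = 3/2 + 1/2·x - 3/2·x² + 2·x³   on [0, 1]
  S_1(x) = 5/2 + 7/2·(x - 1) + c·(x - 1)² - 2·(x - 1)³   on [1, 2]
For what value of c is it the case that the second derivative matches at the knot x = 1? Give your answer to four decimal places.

S_0''(x) = -3 + 12·x, so S_0''(1) = 9. On the right, S_1''(1) = 2c, so c = 9/2.

4.5000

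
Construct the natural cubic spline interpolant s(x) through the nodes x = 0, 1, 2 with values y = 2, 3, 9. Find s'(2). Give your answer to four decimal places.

Write σ_i for s''(x_i). With h_i = 1, 1 and divided differences Δ_i = 1, 6, the continuity of s' gives the tridiagonal system
  1·σ_0 + 4·σ_1 + 1·σ_2 = 6(Δ_1 - Δ_0) = 30
Natural end conditions: σ_0 = σ_2 = 0.
Forward elimination and back-substitution give σ_0 = 0, σ_1 = 15/2, σ_2 = 0.
On [1, 2], s'(x) = b_1 + 2c_1·(x - 1) + 3d_1·(x - 1)² with b_1 = Δ_1 - h_1(2σ_1 + σ_2)/6 = 7/2, c_1 = σ_1/2 = 15/4, d_1 = (σ_2 - σ_1)/(6h_1) = -5/4. So s'(2) = 29/4.

7.2500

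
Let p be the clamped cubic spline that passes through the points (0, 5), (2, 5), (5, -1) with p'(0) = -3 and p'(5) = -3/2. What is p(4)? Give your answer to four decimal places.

1.2222

Write M_i for p''(x_i). With h_i = 2, 3 and divided differences Δ_i = 0, -2, the continuity of p' gives the tridiagonal system
  2·M_0 + 10·M_1 + 3·M_2 = 6(Δ_1 - Δ_0) = -12
Clamped end conditions give two more equations: 2h_0·M_0 + h_0·M_1 = 6(Δ_0 - p'(0)) = 18 and h_1·M_1 + 2h_1·M_2 = 6(p'(5) - Δ_1) = 3.
Hence M_0 = 6, M_1 = -3, M_2 = 2.
On [2, 5], p(x) = 5 + 0·(x - 2) - 3/2·(x - 2)² + 5/18·(x - 2)³.
With (x - 2) = 2: p(4) = 11/9.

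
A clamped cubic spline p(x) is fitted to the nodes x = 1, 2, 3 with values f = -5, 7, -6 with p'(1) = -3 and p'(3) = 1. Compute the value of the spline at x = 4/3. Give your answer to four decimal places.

Let σ_i = p''(x_i). Step sizes h_i = 1, 1; slopes of the chords Δ_i = (y_(i+1) - y_i)/h_i = 12, -13.
  1·σ_0 + 4·σ_1 + 1·σ_2 = 6(Δ_1 - Δ_0) = -150
Clamped end conditions give two more equations: 2h_0·σ_0 + h_0·σ_1 = 6(Δ_0 - p'(1)) = 90 and h_1·σ_1 + 2h_1·σ_2 = 6(p'(3) - Δ_1) = 84.
Hence σ_0 = 169/2, σ_1 = -79, σ_2 = 163/2.
On [1, 2], p(x) = -5 - 3·(x - 1) + 169/4·(x - 1)² - 109/4·(x - 1)³.
With (x - 1) = 1/3: p(4/3) = -125/54.

-2.3148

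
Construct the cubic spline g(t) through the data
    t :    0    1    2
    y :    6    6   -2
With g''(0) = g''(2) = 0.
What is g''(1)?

Put M_i = g'' at the i-th knot. Here h = (1, 1) and Δ = (0, -8), so the interior equations h_(i-1)·M_(i-1) + 2(h_(i-1)+h_i)·M_i + h_i·M_(i+1) = 6(Δ_i − Δ_(i-1)) read
  1·M_0 + 4·M_1 + 1·M_2 = 6(Δ_1 - Δ_0) = -48
Natural end conditions: M_0 = M_2 = 0.
Solving: M_0 = 0, M_1 = -12, M_2 = 0.

-12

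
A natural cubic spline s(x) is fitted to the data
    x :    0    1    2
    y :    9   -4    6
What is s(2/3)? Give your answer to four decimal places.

Let M_i = s''(x_i). Step sizes h_i = 1, 1; slopes of the chords Δ_i = (y_(i+1) - y_i)/h_i = -13, 10.
  1·M_0 + 4·M_1 + 1·M_2 = 6(Δ_1 - Δ_0) = 138
Natural end conditions: M_0 = M_2 = 0.
Forward elimination and back-substitution give M_0 = 0, M_1 = 69/2, M_2 = 0.
On [0, 1], s(x) = 9 - 75/4·x + 0·x² + 23/4·x³.
With x = 2/3: s(2/3) = -97/54.

-1.7963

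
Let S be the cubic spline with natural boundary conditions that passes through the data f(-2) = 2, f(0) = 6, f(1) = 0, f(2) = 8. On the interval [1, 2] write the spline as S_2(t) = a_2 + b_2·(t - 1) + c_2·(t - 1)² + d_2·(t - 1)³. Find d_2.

Write m_i for S''(x_i). With h_i = 2, 1, 1 and divided differences Δ_i = 2, -6, 8, the continuity of S' gives the tridiagonal system
  2·m_0 + 6·m_1 + 1·m_2 = 6(Δ_1 - Δ_0) = -48
  1·m_1 + 4·m_2 + 1·m_3 = 6(Δ_2 - Δ_1) = 84
Natural end conditions: m_0 = m_3 = 0.
Solving: m_0 = 0, m_1 = -12, m_2 = 24, m_3 = 0.
On [1, 2], with S_2(t) = a_2 + b_2·(t - 1) + c_2·(t - 1)² + d_2·(t - 1)³: c_2 = m_2/2 = 12, d_2 = (m_3 - m_2)/(6h_2) = -4, b_2 = Δ_2 - h_2(2m_2 + m_3)/6 = 0.

-4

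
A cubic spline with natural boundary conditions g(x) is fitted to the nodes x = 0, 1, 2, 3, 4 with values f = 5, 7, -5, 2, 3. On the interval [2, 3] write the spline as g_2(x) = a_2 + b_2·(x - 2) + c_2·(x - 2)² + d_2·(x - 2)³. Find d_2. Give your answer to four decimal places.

Write M_i for g''(x_i). With h_i = 1, 1, 1, 1 and divided differences Δ_i = 2, -12, 7, 1, the continuity of g' gives the tridiagonal system
  1·M_0 + 4·M_1 + 1·M_2 = 6(Δ_1 - Δ_0) = -84
  1·M_1 + 4·M_2 + 1·M_3 = 6(Δ_2 - Δ_1) = 114
  1·M_2 + 4·M_3 + 1·M_4 = 6(Δ_3 - Δ_2) = -36
Natural end conditions: M_0 = M_4 = 0.
Solving: M_0 = 0, M_1 = -219/7, M_2 = 288/7, M_3 = -135/7, M_4 = 0.
On [2, 3], with g_2(x) = a_2 + b_2·(x - 2) + c_2·(x - 2)² + d_2·(x - 2)³: c_2 = M_2/2 = 144/7, d_2 = (M_3 - M_2)/(6h_2) = -141/14, b_2 = Δ_2 - h_2(2M_2 + M_3)/6 = -7/2.

-10.0714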